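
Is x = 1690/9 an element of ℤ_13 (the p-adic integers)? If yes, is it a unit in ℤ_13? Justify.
x ∈ ℤ_13 but not a unit; v_13(x) = 2 > 0

ℤ_13 = {x ∈ ℚ_13 : v_13(x) ≥ 0} and ℤ_13^× = {x ∈ ℤ_13 : v_13(x) = 0}. Here v_13(1690/9) = v_13(num) − v_13(den) = 2; compare against these criteria.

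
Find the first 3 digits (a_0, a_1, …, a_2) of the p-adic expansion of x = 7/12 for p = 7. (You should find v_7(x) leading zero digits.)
(a_0, …, a_2) = (0, 3, 6)

v_7(7/12) = 1, so a_0 = ... = a_0 = 0. Factor out: x = 7^1 · u with u = 1/12 a unit in ℤ_7. Expand u iteratively via a_{v+i} = u_i mod 7, u_{i+1} = (u_i − a_{v+i})/7:
  u_0 = 1/12;  a_1 = 3;  u_1 = (u_0 − 3)/7 = -5/12
  u_1 = -5/12;  a_2 = 6;  u_2 = (u_1 − 6)/7 = -11/12
Digits: (0, 3, 6).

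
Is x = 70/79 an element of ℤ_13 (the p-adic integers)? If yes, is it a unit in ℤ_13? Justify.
x ∈ ℤ_13^× (unit); v_13(x) = 0

ℤ_13 = {x ∈ ℚ_13 : v_13(x) ≥ 0} and ℤ_13^× = {x ∈ ℤ_13 : v_13(x) = 0}. Here v_13(70/79) = v_13(num) − v_13(den) = 0; compare against these criteria.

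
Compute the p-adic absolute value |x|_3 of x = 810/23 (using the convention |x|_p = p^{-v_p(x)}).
|810/23|_3 = 1/81

Step 1 — compute v_3(x) by factoring powers of 3 out of the numerator and denominator: v_3(810/23) = 4. Step 2 — apply |x|_p = p^{-v_p(x)} = 3^{-4} = 1/81.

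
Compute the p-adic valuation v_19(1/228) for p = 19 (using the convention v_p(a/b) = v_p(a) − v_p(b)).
v_19(1/228) = -1

Factor powers of 19 from the numerator and denominator of the reduced fraction: 1 = 19^0 · 1 and 228 = 19^1 · 12. Apply v_p(a/b) = v_p(a) − v_p(b): v_19(1/228) = 0 − 1 = -1.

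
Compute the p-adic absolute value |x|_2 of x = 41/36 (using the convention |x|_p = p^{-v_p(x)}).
|41/36|_2 = 4

Step 1 — compute v_2(x) by factoring powers of 2 out of the numerator and denominator: v_2(41/36) = -2. Step 2 — apply |x|_p = p^{-v_p(x)} = 2^{2} = 4.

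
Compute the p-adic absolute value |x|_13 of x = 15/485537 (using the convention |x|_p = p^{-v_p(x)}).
|15/485537|_13 = 28561

Step 1 — compute v_13(x) by factoring powers of 13 out of the numerator and denominator: v_13(15/485537) = -4. Step 2 — apply |x|_p = p^{-v_p(x)} = 13^{4} = 28561.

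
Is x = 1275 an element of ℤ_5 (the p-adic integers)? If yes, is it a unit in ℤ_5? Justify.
x ∈ ℤ_5 but not a unit; v_5(x) = 2 > 0

ℤ_5 = {x ∈ ℚ_5 : v_5(x) ≥ 0} and ℤ_5^× = {x ∈ ℤ_5 : v_5(x) = 0}. Here v_5(1275) = v_5(num) − v_5(den) = 2; compare against these criteria.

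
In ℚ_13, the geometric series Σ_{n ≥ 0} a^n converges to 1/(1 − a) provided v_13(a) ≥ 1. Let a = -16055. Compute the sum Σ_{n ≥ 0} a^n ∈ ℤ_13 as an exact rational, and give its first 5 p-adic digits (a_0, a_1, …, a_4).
Σ a^n = 1/(1 − a) = 1/16056;  first 5 digits = (1, 0, 9, 5, 2)

v_13(a) = 2 ≥ 1, so the series converges in ℤ_13 to 1/(1 − a) = 1/(1 − (-16055)) = 1/16056. Expand this rational in ℤ_13: compute digits iteratively via d_i = x_i mod 13, x_{i+1} = (x_i − d_i)/13. The first 5 digits are (1, 0, 9, 5, 2).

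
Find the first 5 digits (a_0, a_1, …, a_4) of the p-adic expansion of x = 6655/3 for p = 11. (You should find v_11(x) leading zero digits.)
(a_0, …, a_4) = (0, 0, 0, 9, 3)

v_11(6655/3) = 3, so a_0 = ... = a_2 = 0. Factor out: x = 11^3 · u with u = 5/3 a unit in ℤ_11. Expand u iteratively via a_{v+i} = u_i mod 11, u_{i+1} = (u_i − a_{v+i})/11:
  u_0 = 5/3;  a_3 = 9;  u_1 = (u_0 − 9)/11 = -2/3
  u_1 = -2/3;  a_4 = 3;  u_2 = (u_1 − 3)/11 = -1/3
Digits: (0, 0, 0, 9, 3).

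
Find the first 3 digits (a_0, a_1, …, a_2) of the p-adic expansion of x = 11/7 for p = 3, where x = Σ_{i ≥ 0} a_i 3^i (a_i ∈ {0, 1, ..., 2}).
(a_0, …, a_2) = (2, 2, 1)

v_3(11/7) = 0 (numerator and denominator both coprime to 3), so x ∈ ℤ_3^×. Compute digits iteratively via a_i = x_i mod 3, x_{i+1} = (x_i − a_i)/3, with x_0 = x:
  x_0 = 11/7;  a_0 = 2;  x_1 = (x_0 − 2)/3 = -1/7
  x_1 = -1/7;  a_1 = 2;  x_2 = (x_1 − 2)/3 = -5/7
  x_2 = -5/7;  a_2 = 1;  x_3 = (x_2 − 1)/3 = -4/7
Digits: (2, 2, 1).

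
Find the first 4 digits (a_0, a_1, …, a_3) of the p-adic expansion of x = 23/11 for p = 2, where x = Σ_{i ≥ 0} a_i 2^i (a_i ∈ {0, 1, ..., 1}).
(a_0, …, a_3) = (1, 0, 1, 0)

v_2(23/11) = 0 (numerator and denominator both coprime to 2), so x ∈ ℤ_2^×. Compute digits iteratively via a_i = x_i mod 2, x_{i+1} = (x_i − a_i)/2, with x_0 = x:
  x_0 = 23/11;  a_0 = 1;  x_1 = (x_0 − 1)/2 = 6/11
  x_1 = 6/11;  a_1 = 0;  x_2 = (x_1 − 0)/2 = 3/11
  x_2 = 3/11;  a_2 = 1;  x_3 = (x_2 − 1)/2 = -4/11
  x_3 = -4/11;  a_3 = 0;  x_4 = (x_3 − 0)/2 = -2/11
Digits: (1, 0, 1, 0).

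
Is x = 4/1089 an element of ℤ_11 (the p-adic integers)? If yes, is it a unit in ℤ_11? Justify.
x ∉ ℤ_11 (v_11(x) = -2 < 0)

ℤ_11 = {x ∈ ℚ_11 : v_11(x) ≥ 0} and ℤ_11^× = {x ∈ ℤ_11 : v_11(x) = 0}. Here v_11(4/1089) = v_11(num) − v_11(den) = -2; compare against these criteria.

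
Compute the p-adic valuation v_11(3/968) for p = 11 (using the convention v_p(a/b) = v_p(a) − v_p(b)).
v_11(3/968) = -2

Factor powers of 11 from the numerator and denominator of the reduced fraction: 3 = 11^0 · 3 and 968 = 11^2 · 8. Apply v_p(a/b) = v_p(a) − v_p(b): v_11(3/968) = 0 − 2 = -2.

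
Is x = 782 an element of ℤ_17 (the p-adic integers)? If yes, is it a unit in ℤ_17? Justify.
x ∈ ℤ_17 but not a unit; v_17(x) = 1 > 0

ℤ_17 = {x ∈ ℚ_17 : v_17(x) ≥ 0} and ℤ_17^× = {x ∈ ℤ_17 : v_17(x) = 0}. Here v_17(782) = v_17(num) − v_17(den) = 1; compare against these criteria.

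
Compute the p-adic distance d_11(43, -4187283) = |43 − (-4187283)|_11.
d_11(43, -4187283) = 1/161051

Step 1 — x − y = 43 − (-4187283) = 4187326. Step 2 — v_11(4187326) = 5 (factor: 4187326 = (11^5 · 26); the sign does not affect v_p). Step 3 — |x − y|_11 = 11^{-5} = 1/161051.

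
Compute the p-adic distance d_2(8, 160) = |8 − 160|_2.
d_2(8, 160) = 1/8

Step 1 — x − y = 8 − 160 = -152. Step 2 — v_2(-152) = 3 (factor: -152 = −(2^3 · 19); the sign does not affect v_p). Step 3 — |x − y|_2 = 2^{-3} = 1/8.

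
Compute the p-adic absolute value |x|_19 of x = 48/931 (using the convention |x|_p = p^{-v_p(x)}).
|48/931|_19 = 19

Step 1 — compute v_19(x) by factoring powers of 19 out of the numerator and denominator: v_19(48/931) = -1. Step 2 — apply |x|_p = p^{-v_p(x)} = 19^{1} = 19.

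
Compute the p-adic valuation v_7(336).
v_7(336) = 1

v_7(n) is the largest exponent k such that 7^k divides n. Factor out: 336 = 7^1 · 48. (Sign doesn't affect v_p.) So v_7(336) = 1.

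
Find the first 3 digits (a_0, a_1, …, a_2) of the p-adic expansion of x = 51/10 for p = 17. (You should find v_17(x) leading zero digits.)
(a_0, …, a_2) = (0, 2, 5)

v_17(51/10) = 1, so a_0 = ... = a_0 = 0. Factor out: x = 17^1 · u with u = 3/10 a unit in ℤ_17. Expand u iteratively via a_{v+i} = u_i mod 17, u_{i+1} = (u_i − a_{v+i})/17:
  u_0 = 3/10;  a_1 = 2;  u_1 = (u_0 − 2)/17 = -1/10
  u_1 = -1/10;  a_2 = 5;  u_2 = (u_1 − 5)/17 = -3/10
Digits: (0, 2, 5).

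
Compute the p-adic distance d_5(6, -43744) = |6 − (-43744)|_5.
d_5(6, -43744) = 1/3125

Step 1 — x − y = 6 − (-43744) = 43750. Step 2 — v_5(43750) = 5 (factor: 43750 = (5^5 · 14); the sign does not affect v_p). Step 3 — |x − y|_5 = 5^{-5} = 1/3125.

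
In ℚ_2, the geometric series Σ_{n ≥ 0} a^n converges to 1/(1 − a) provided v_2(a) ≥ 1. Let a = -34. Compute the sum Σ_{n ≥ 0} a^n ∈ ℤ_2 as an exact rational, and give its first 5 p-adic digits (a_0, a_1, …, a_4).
Σ a^n = 1/(1 − a) = 1/35;  first 5 digits = (1, 1, 0, 1, 0)

v_2(a) = 1 ≥ 1, so the series converges in ℤ_2 to 1/(1 − a) = 1/(1 − (-34)) = 1/35. Expand this rational in ℤ_2: compute digits iteratively via d_i = x_i mod 2, x_{i+1} = (x_i − d_i)/2. The first 5 digits are (1, 1, 0, 1, 0).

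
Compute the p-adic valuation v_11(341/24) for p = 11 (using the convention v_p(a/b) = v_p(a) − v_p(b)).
v_11(341/24) = 1

Factor powers of 11 from the numerator and denominator of the reduced fraction: 341 = 11^1 · 31 and 24 = 11^0 · 24. Apply v_p(a/b) = v_p(a) − v_p(b): v_11(341/24) = 1 − 0 = 1.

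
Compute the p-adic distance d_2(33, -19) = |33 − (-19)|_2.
d_2(33, -19) = 1/4

Step 1 — x − y = 33 − (-19) = 52. Step 2 — v_2(52) = 2 (factor: 52 = (2^2 · 13); the sign does not affect v_p). Step 3 — |x − y|_2 = 2^{-2} = 1/4.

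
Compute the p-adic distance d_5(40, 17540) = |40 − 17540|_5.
d_5(40, 17540) = 1/625

Step 1 — x − y = 40 − 17540 = -17500. Step 2 — v_5(-17500) = 4 (factor: -17500 = −(5^4 · 28); the sign does not affect v_p). Step 3 — |x − y|_5 = 5^{-4} = 1/625.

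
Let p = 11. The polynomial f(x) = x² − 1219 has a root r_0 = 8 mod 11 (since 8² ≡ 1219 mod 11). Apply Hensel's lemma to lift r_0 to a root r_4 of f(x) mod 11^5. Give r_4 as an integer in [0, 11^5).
r_4 = 9556 (mod 161051)

Hensel's recurrence: r_{i+1} = r_i − f(r_i)·(f′(r_i))^{-1} mod 11^{i+2}, with f′(x) = 2x. Iterate:
  r_0 = 8 (mod 11)
  r_1 = 118 (mod 121)
  r_2 = 239 (mod 1331)
  r_3 = 9556 (mod 14641)
  r_4 = 9556 (mod 161051)
Final: r_4 = 9556, and one checks f(r_4) ≡ 0 mod 11^5.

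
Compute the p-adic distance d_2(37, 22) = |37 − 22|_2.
d_2(37, 22) = 1

Step 1 — x − y = 37 − 22 = 15. Step 2 — v_2(15) = 0 (factor: 15 = (2^0 · 15); the sign does not affect v_p). Step 3 — |x − y|_2 = 2^{0} = 1.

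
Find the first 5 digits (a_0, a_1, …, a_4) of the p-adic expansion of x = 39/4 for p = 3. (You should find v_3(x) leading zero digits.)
(a_0, …, a_4) = (0, 1, 0, 1, 2)

v_3(39/4) = 1, so a_0 = ... = a_0 = 0. Factor out: x = 3^1 · u with u = 13/4 a unit in ℤ_3. Expand u iteratively via a_{v+i} = u_i mod 3, u_{i+1} = (u_i − a_{v+i})/3:
  u_0 = 13/4;  a_1 = 1;  u_1 = (u_0 − 1)/3 = 3/4
  u_1 = 3/4;  a_2 = 0;  u_2 = (u_1 − 0)/3 = 1/4
  u_2 = 1/4;  a_3 = 1;  u_3 = (u_2 − 1)/3 = -1/4
  u_3 = -1/4;  a_4 = 2;  u_4 = (u_3 − 2)/3 = -3/4
Digits: (0, 1, 0, 1, 2).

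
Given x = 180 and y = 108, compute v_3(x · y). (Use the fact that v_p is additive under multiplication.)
v_3(19440) = 5

v_p(x) = 2 (factor: 180 = 3^2 · 20); v_p(y) = 3 (factor: 108 = 3^3 · 4). Additivity: v_p(xy) = v_p(x) + v_p(y) = 2 + 3 = 5. (Direct check: xy = 19440 = 3^5 · (80).)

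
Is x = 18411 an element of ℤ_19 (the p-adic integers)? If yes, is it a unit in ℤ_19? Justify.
x ∈ ℤ_19 but not a unit; v_19(x) = 2 > 0

ℤ_19 = {x ∈ ℚ_19 : v_19(x) ≥ 0} and ℤ_19^× = {x ∈ ℤ_19 : v_19(x) = 0}. Here v_19(18411) = v_19(num) − v_19(den) = 2; compare against these criteria.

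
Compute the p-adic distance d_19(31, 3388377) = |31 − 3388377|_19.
d_19(31, 3388377) = 1/130321

Step 1 — x − y = 31 − 3388377 = -3388346. Step 2 — v_19(-3388346) = 4 (factor: -3388346 = −(19^4 · 26); the sign does not affect v_p). Step 3 — |x − y|_19 = 19^{-4} = 1/130321.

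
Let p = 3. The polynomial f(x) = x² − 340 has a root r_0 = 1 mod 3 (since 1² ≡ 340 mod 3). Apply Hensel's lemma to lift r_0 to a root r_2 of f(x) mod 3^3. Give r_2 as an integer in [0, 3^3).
r_2 = 4 (mod 27)

Hensel's recurrence: r_{i+1} = r_i − f(r_i)·(f′(r_i))^{-1} mod 3^{i+2}, with f′(x) = 2x. Iterate:
  r_0 = 1 (mod 3)
  r_1 = 4 (mod 9)
  r_2 = 4 (mod 27)
Final: r_2 = 4, and one checks f(r_2) ≡ 0 mod 3^3.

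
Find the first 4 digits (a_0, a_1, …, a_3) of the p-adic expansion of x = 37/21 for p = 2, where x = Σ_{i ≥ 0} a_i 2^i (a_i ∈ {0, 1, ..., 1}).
(a_0, …, a_3) = (1, 0, 0, 0)

v_2(37/21) = 0 (numerator and denominator both coprime to 2), so x ∈ ℤ_2^×. Compute digits iteratively via a_i = x_i mod 2, x_{i+1} = (x_i − a_i)/2, with x_0 = x:
  x_0 = 37/21;  a_0 = 1;  x_1 = (x_0 − 1)/2 = 8/21
  x_1 = 8/21;  a_1 = 0;  x_2 = (x_1 − 0)/2 = 4/21
  x_2 = 4/21;  a_2 = 0;  x_3 = (x_2 − 0)/2 = 2/21
  x_3 = 2/21;  a_3 = 0;  x_4 = (x_3 − 0)/2 = 1/21
Digits: (1, 0, 0, 0).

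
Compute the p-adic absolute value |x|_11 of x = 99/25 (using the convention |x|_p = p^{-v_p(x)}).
|99/25|_11 = 1/11

Step 1 — compute v_11(x) by factoring powers of 11 out of the numerator and denominator: v_11(99/25) = 1. Step 2 — apply |x|_p = p^{-v_p(x)} = 11^{-1} = 1/11.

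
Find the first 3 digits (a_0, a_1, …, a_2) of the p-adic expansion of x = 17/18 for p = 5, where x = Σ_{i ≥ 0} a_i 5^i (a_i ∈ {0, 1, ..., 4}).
(a_0, …, a_2) = (4, 3, 4)

v_5(17/18) = 0 (numerator and denominator both coprime to 5), so x ∈ ℤ_5^×. Compute digits iteratively via a_i = x_i mod 5, x_{i+1} = (x_i − a_i)/5, with x_0 = x:
  x_0 = 17/18;  a_0 = 4;  x_1 = (x_0 − 4)/5 = -11/18
  x_1 = -11/18;  a_1 = 3;  x_2 = (x_1 − 3)/5 = -13/18
  x_2 = -13/18;  a_2 = 4;  x_3 = (x_2 − 4)/5 = -17/18
Digits: (4, 3, 4).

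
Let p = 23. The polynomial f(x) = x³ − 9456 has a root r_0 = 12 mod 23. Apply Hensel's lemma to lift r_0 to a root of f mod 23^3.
r_2 = 4497 (mod 12167)

Hensel: r_{i+1} = r_i − f(r_i)/f′(r_i) mod 23^{i+2}, where f′(x) = 3x². Iterate:
  r_0 = 12 (mod 23)
  r_1 = 265 (mod 529)
  r_2 = 4497 (mod 12167)
Final: r = 4497 with f(r) ≡ 0 mod 23^3.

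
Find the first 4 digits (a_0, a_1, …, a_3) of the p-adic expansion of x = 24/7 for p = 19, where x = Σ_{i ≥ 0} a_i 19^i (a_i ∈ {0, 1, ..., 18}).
(a_0, …, a_3) = (17, 2, 8, 5)

v_19(24/7) = 0 (numerator and denominator both coprime to 19), so x ∈ ℤ_19^×. Compute digits iteratively via a_i = x_i mod 19, x_{i+1} = (x_i − a_i)/19, with x_0 = x:
  x_0 = 24/7;  a_0 = 17;  x_1 = (x_0 − 17)/19 = -5/7
  x_1 = -5/7;  a_1 = 2;  x_2 = (x_1 − 2)/19 = -1/7
  x_2 = -1/7;  a_2 = 8;  x_3 = (x_2 − 8)/19 = -3/7
  x_3 = -3/7;  a_3 = 5;  x_4 = (x_3 − 5)/19 = -2/7
Digits: (17, 2, 8, 5).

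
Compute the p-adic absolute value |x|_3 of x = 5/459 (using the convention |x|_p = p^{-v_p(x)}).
|5/459|_3 = 27

Step 1 — compute v_3(x) by factoring powers of 3 out of the numerator and denominator: v_3(5/459) = -3. Step 2 — apply |x|_p = p^{-v_p(x)} = 3^{3} = 27.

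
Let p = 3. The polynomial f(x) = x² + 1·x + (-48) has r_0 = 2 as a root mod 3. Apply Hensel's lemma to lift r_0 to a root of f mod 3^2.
r_1 = 5 (mod 9)

Hensel: r_{i+1} = r_i − f(r_i)·(f′(r_i))^{-1} mod 3^{i+2}, f′(x) = 2x + 1. Iterate:
  r_0 = 2 (mod 3)
  r_1 = 5 (mod 9)
Final: r = 5 satisfies f(r) ≡ 0 mod 3^2.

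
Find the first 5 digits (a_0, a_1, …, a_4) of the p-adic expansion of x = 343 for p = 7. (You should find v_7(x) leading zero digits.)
(a_0, …, a_4) = (0, 0, 0, 1, 0)

v_7(343) = 3, so a_0 = ... = a_2 = 0. Factor out: x = 7^3 · u with u = 1 a unit in ℤ_7. Expand u iteratively via a_{v+i} = u_i mod 7, u_{i+1} = (u_i − a_{v+i})/7:
  u_0 = 1;  a_3 = 1;  u_1 = (u_0 − 1)/7 = 0
  u_1 = 0;  a_4 = 0;  u_2 = (u_1 − 0)/7 = 0
Digits: (0, 0, 0, 1, 0).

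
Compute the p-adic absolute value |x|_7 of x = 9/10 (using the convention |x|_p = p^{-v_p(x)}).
|9/10|_7 = 1

Step 1 — compute v_7(x) by factoring powers of 7 out of the numerator and denominator: v_7(9/10) = 0. Step 2 — apply |x|_p = p^{-v_p(x)} = 7^{0} = 1.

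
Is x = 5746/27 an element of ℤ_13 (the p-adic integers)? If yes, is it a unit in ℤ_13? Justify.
x ∈ ℤ_13 but not a unit; v_13(x) = 2 > 0

ℤ_13 = {x ∈ ℚ_13 : v_13(x) ≥ 0} and ℤ_13^× = {x ∈ ℤ_13 : v_13(x) = 0}. Here v_13(5746/27) = v_13(num) − v_13(den) = 2; compare against these criteria.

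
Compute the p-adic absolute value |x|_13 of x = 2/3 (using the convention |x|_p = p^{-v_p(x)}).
|2/3|_13 = 1

Step 1 — compute v_13(x) by factoring powers of 13 out of the numerator and denominator: v_13(2/3) = 0. Step 2 — apply |x|_p = p^{-v_p(x)} = 13^{0} = 1.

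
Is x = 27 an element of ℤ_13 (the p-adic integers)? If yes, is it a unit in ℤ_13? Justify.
x ∈ ℤ_13^× (unit); v_13(x) = 0

ℤ_13 = {x ∈ ℚ_13 : v_13(x) ≥ 0} and ℤ_13^× = {x ∈ ℤ_13 : v_13(x) = 0}. Here v_13(27) = v_13(num) − v_13(den) = 0; compare against these criteria.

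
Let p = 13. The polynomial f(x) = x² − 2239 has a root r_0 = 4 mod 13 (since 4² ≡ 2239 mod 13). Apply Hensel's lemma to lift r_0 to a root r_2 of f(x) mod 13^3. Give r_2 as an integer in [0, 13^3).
r_2 = 641 (mod 2197)

Hensel's recurrence: r_{i+1} = r_i − f(r_i)·(f′(r_i))^{-1} mod 13^{i+2}, with f′(x) = 2x. Iterate:
  r_0 = 4 (mod 13)
  r_1 = 134 (mod 169)
  r_2 = 641 (mod 2197)
Final: r_2 = 641, and one checks f(r_2) ≡ 0 mod 13^3.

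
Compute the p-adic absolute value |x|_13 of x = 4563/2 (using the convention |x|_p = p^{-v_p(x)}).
|4563/2|_13 = 1/169

Step 1 — compute v_13(x) by factoring powers of 13 out of the numerator and denominator: v_13(4563/2) = 2. Step 2 — apply |x|_p = p^{-v_p(x)} = 13^{-2} = 1/169.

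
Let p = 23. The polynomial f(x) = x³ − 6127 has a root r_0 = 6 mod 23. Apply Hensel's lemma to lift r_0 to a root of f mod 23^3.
r_2 = 1731 (mod 12167)

Hensel: r_{i+1} = r_i − f(r_i)/f′(r_i) mod 23^{i+2}, where f′(x) = 3x². Iterate:
  r_0 = 6 (mod 23)
  r_1 = 144 (mod 529)
  r_2 = 1731 (mod 12167)
Final: r = 1731 with f(r) ≡ 0 mod 23^3.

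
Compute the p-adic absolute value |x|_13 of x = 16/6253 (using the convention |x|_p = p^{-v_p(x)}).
|16/6253|_13 = 169

Step 1 — compute v_13(x) by factoring powers of 13 out of the numerator and denominator: v_13(16/6253) = -2. Step 2 — apply |x|_p = p^{-v_p(x)} = 13^{2} = 169.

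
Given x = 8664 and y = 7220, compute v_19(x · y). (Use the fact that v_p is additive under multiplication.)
v_19(62554080) = 4

v_p(x) = 2 (factor: 8664 = 19^2 · 24); v_p(y) = 2 (factor: 7220 = 19^2 · 20). Additivity: v_p(xy) = v_p(x) + v_p(y) = 2 + 2 = 4. (Direct check: xy = 62554080 = 19^4 · (480).)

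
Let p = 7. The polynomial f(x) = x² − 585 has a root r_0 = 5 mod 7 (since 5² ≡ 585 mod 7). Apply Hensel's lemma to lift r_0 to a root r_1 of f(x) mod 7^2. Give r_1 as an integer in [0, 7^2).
r_1 = 12 (mod 49)

Hensel's recurrence: r_{i+1} = r_i − f(r_i)·(f′(r_i))^{-1} mod 7^{i+2}, with f′(x) = 2x. Iterate:
  r_0 = 5 (mod 7)
  r_1 = 12 (mod 49)
Final: r_1 = 12, and one checks f(r_1) ≡ 0 mod 7^2.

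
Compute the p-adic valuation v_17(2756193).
v_17(2756193) = 4

v_17(n) is the largest exponent k such that 17^k divides n. Factor out: 2756193 = 17^4 · 33. (Sign doesn't affect v_p.) So v_17(2756193) = 4.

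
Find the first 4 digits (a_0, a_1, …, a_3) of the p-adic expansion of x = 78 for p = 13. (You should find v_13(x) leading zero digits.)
(a_0, …, a_3) = (0, 6, 0, 0)

v_13(78) = 1, so a_0 = ... = a_0 = 0. Factor out: x = 13^1 · u with u = 6 a unit in ℤ_13. Expand u iteratively via a_{v+i} = u_i mod 13, u_{i+1} = (u_i − a_{v+i})/13:
  u_0 = 6;  a_1 = 6;  u_1 = (u_0 − 6)/13 = 0
  u_1 = 0;  a_2 = 0;  u_2 = (u_1 − 0)/13 = 0
  u_2 = 0;  a_3 = 0;  u_3 = (u_2 − 0)/13 = 0
Digits: (0, 6, 0, 0).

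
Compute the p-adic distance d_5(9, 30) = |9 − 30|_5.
d_5(9, 30) = 1

Step 1 — x − y = 9 − 30 = -21. Step 2 — v_5(-21) = 0 (factor: -21 = −(5^0 · 21); the sign does not affect v_p). Step 3 — |x − y|_5 = 5^{0} = 1.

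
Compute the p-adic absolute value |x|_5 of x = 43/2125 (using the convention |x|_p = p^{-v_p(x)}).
|43/2125|_5 = 125

Step 1 — compute v_5(x) by factoring powers of 5 out of the numerator and denominator: v_5(43/2125) = -3. Step 2 — apply |x|_p = p^{-v_p(x)} = 5^{3} = 125.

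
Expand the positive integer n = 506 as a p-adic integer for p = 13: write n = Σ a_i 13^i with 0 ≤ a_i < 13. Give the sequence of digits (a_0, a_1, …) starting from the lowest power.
(a_0, a_1, …) = (12, 12, 2)

Repeated division by 13 gives the digits low-to-high: 506 = 12 + 12·13^1 + 2·13^2. Digit sequence: (12, 12, 2).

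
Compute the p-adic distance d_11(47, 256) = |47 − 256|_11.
d_11(47, 256) = 1/11

Step 1 — x − y = 47 − 256 = -209. Step 2 — v_11(-209) = 1 (factor: -209 = −(11^1 · 19); the sign does not affect v_p). Step 3 — |x − y|_11 = 11^{-1} = 1/11.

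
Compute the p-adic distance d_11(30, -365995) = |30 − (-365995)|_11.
d_11(30, -365995) = 1/14641

Step 1 — x − y = 30 − (-365995) = 366025. Step 2 — v_11(366025) = 4 (factor: 366025 = (11^4 · 25); the sign does not affect v_p). Step 3 — |x − y|_11 = 11^{-4} = 1/14641.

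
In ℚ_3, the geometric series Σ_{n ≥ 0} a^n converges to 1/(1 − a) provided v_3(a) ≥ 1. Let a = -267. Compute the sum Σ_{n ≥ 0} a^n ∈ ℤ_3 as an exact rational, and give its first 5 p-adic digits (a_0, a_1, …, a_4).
Σ a^n = 1/(1 − a) = 1/268;  first 5 digits = (1, 1, 1, 0, 2)

v_3(a) = 1 ≥ 1, so the series converges in ℤ_3 to 1/(1 − a) = 1/(1 − (-267)) = 1/268. Expand this rational in ℤ_3: compute digits iteratively via d_i = x_i mod 3, x_{i+1} = (x_i − d_i)/3. The first 5 digits are (1, 1, 1, 0, 2).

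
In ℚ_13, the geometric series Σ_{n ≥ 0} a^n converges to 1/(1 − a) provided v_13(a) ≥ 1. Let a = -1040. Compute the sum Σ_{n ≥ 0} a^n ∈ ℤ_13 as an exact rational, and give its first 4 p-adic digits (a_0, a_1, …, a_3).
Σ a^n = 1/(1 − a) = 1/1041;  first 4 digits = (1, 11, 10, 2)

v_13(a) = 1 ≥ 1, so the series converges in ℤ_13 to 1/(1 − a) = 1/(1 − (-1040)) = 1/1041. Expand this rational in ℤ_13: compute digits iteratively via d_i = x_i mod 13, x_{i+1} = (x_i − d_i)/13. The first 4 digits are (1, 11, 10, 2).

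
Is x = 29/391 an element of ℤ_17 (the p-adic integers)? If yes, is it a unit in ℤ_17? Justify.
x ∉ ℤ_17 (v_17(x) = -1 < 0)

ℤ_17 = {x ∈ ℚ_17 : v_17(x) ≥ 0} and ℤ_17^× = {x ∈ ℤ_17 : v_17(x) = 0}. Here v_17(29/391) = v_17(num) − v_17(den) = -1; compare against these criteria.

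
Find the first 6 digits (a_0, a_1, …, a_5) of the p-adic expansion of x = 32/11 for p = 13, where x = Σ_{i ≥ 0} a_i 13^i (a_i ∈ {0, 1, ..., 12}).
(a_0, …, a_5) = (10, 3, 8, 10, 11, 5)

v_13(32/11) = 0 (numerator and denominator both coprime to 13), so x ∈ ℤ_13^×. Compute digits iteratively via a_i = x_i mod 13, x_{i+1} = (x_i − a_i)/13, with x_0 = x:
  x_0 = 32/11;  a_0 = 10;  x_1 = (x_0 − 10)/13 = -6/11
  x_1 = -6/11;  a_1 = 3;  x_2 = (x_1 − 3)/13 = -3/11
  x_2 = -3/11;  a_2 = 8;  x_3 = (x_2 − 8)/13 = -7/11
  x_3 = -7/11;  a_3 = 10;  x_4 = (x_3 − 10)/13 = -9/11
  x_4 = -9/11;  a_4 = 11;  x_5 = (x_4 − 11)/13 = -10/11
  x_5 = -10/11;  a_5 = 5;  x_6 = (x_5 − 5)/13 = -5/11
Digits: (10, 3, 8, 10, 11, 5).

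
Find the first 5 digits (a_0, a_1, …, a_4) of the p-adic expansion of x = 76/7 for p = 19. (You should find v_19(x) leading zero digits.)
(a_0, …, a_4) = (0, 6, 16, 10, 13)

v_19(76/7) = 1, so a_0 = ... = a_0 = 0. Factor out: x = 19^1 · u with u = 4/7 a unit in ℤ_19. Expand u iteratively via a_{v+i} = u_i mod 19, u_{i+1} = (u_i − a_{v+i})/19:
  u_0 = 4/7;  a_1 = 6;  u_1 = (u_0 − 6)/19 = -2/7
  u_1 = -2/7;  a_2 = 16;  u_2 = (u_1 − 16)/19 = -6/7
  u_2 = -6/7;  a_3 = 10;  u_3 = (u_2 − 10)/19 = -4/7
  u_3 = -4/7;  a_4 = 13;  u_4 = (u_3 − 13)/19 = -5/7
Digits: (0, 6, 16, 10, 13).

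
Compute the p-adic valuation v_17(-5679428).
v_17(-5679428) = 5

v_17(n) is the largest exponent k such that 17^k divides n. Factor out: -5679428 = -17^5 · 4. (Sign doesn't affect v_p.) So v_17(-5679428) = 5.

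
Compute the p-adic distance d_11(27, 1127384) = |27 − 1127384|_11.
d_11(27, 1127384) = 1/161051

Step 1 — x − y = 27 − 1127384 = -1127357. Step 2 — v_11(-1127357) = 5 (factor: -1127357 = −(11^5 · 7); the sign does not affect v_p). Step 3 — |x − y|_11 = 11^{-5} = 1/161051.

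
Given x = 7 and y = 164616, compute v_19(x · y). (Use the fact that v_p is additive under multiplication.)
v_19(1152312) = 3

v_p(x) = 0 (factor: 7 = 19^0 · 7); v_p(y) = 3 (factor: 164616 = 19^3 · 24). Additivity: v_p(xy) = v_p(x) + v_p(y) = 0 + 3 = 3. (Direct check: xy = 1152312 = 19^3 · (168).)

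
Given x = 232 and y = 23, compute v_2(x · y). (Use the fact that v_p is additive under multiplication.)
v_2(5336) = 3

v_p(x) = 3 (factor: 232 = 2^3 · 29); v_p(y) = 0 (factor: 23 = 2^0 · 23). Additivity: v_p(xy) = v_p(x) + v_p(y) = 3 + 0 = 3. (Direct check: xy = 5336 = 2^3 · (667).)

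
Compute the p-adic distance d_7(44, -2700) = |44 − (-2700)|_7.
d_7(44, -2700) = 1/343

Step 1 — x − y = 44 − (-2700) = 2744. Step 2 — v_7(2744) = 3 (factor: 2744 = (7^3 · 8); the sign does not affect v_p). Step 3 — |x − y|_7 = 7^{-3} = 1/343.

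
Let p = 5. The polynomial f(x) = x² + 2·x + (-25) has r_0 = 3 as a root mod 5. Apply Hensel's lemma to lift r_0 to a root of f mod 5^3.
r_2 = 48 (mod 125)

Hensel: r_{i+1} = r_i − f(r_i)·(f′(r_i))^{-1} mod 5^{i+2}, f′(x) = 2x + 2. Iterate:
  r_0 = 3 (mod 5)
  r_1 = 23 (mod 25)
  r_2 = 48 (mod 125)
Final: r = 48 satisfies f(r) ≡ 0 mod 5^3.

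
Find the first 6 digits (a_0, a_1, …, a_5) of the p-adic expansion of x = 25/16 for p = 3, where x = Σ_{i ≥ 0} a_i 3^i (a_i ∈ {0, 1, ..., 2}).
(a_0, …, a_5) = (1, 0, 1, 1, 2, 2)

v_3(25/16) = 0 (numerator and denominator both coprime to 3), so x ∈ ℤ_3^×. Compute digits iteratively via a_i = x_i mod 3, x_{i+1} = (x_i − a_i)/3, with x_0 = x:
  x_0 = 25/16;  a_0 = 1;  x_1 = (x_0 − 1)/3 = 3/16
  x_1 = 3/16;  a_1 = 0;  x_2 = (x_1 − 0)/3 = 1/16
  x_2 = 1/16;  a_2 = 1;  x_3 = (x_2 − 1)/3 = -5/16
  x_3 = -5/16;  a_3 = 1;  x_4 = (x_3 − 1)/3 = -7/16
  x_4 = -7/16;  a_4 = 2;  x_5 = (x_4 − 2)/3 = -13/16
  x_5 = -13/16;  a_5 = 2;  x_6 = (x_5 − 2)/3 = -15/16
Digits: (1, 0, 1, 1, 2, 2).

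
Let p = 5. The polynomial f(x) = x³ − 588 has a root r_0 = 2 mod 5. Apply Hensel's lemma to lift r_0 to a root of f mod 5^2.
r_1 = 17 (mod 25)

Hensel: r_{i+1} = r_i − f(r_i)/f′(r_i) mod 5^{i+2}, where f′(x) = 3x². Iterate:
  r_0 = 2 (mod 5)
  r_1 = 17 (mod 25)
Final: r = 17 with f(r) ≡ 0 mod 5^2.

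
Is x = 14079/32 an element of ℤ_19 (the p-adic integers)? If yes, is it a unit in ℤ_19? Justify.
x ∈ ℤ_19 but not a unit; v_19(x) = 2 > 0

ℤ_19 = {x ∈ ℚ_19 : v_19(x) ≥ 0} and ℤ_19^× = {x ∈ ℤ_19 : v_19(x) = 0}. Here v_19(14079/32) = v_19(num) − v_19(den) = 2; compare against these criteria.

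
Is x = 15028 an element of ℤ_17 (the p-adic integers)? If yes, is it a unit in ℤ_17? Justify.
x ∈ ℤ_17 but not a unit; v_17(x) = 2 > 0

ℤ_17 = {x ∈ ℚ_17 : v_17(x) ≥ 0} and ℤ_17^× = {x ∈ ℤ_17 : v_17(x) = 0}. Here v_17(15028) = v_17(num) − v_17(den) = 2; compare against these criteria.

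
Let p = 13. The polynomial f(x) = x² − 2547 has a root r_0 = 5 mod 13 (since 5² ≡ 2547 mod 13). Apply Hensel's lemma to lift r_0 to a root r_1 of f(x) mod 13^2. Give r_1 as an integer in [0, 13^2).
r_1 = 122 (mod 169)

Hensel's recurrence: r_{i+1} = r_i − f(r_i)·(f′(r_i))^{-1} mod 13^{i+2}, with f′(x) = 2x. Iterate:
  r_0 = 5 (mod 13)
  r_1 = 122 (mod 169)
Final: r_1 = 122, and one checks f(r_1) ≡ 0 mod 13^2.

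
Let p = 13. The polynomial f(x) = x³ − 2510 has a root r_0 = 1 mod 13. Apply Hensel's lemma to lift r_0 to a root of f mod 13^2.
r_1 = 105 (mod 169)

Hensel: r_{i+1} = r_i − f(r_i)/f′(r_i) mod 13^{i+2}, where f′(x) = 3x². Iterate:
  r_0 = 1 (mod 13)
  r_1 = 105 (mod 169)
Final: r = 105 with f(r) ≡ 0 mod 13^2.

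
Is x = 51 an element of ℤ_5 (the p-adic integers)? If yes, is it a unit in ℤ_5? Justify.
x ∈ ℤ_5^× (unit); v_5(x) = 0

ℤ_5 = {x ∈ ℚ_5 : v_5(x) ≥ 0} and ℤ_5^× = {x ∈ ℤ_5 : v_5(x) = 0}. Here v_5(51) = v_5(num) − v_5(den) = 0; compare against these criteria.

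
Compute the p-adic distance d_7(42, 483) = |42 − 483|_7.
d_7(42, 483) = 1/49

Step 1 — x − y = 42 − 483 = -441. Step 2 — v_7(-441) = 2 (factor: -441 = −(7^2 · 9); the sign does not affect v_p). Step 3 — |x − y|_7 = 7^{-2} = 1/49.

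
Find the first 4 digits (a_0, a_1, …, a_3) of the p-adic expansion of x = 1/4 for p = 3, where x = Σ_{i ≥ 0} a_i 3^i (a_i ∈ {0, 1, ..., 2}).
(a_0, …, a_3) = (1, 2, 0, 2)

v_3(1/4) = 0 (numerator and denominator both coprime to 3), so x ∈ ℤ_3^×. Compute digits iteratively via a_i = x_i mod 3, x_{i+1} = (x_i − a_i)/3, with x_0 = x:
  x_0 = 1/4;  a_0 = 1;  x_1 = (x_0 − 1)/3 = -1/4
  x_1 = -1/4;  a_1 = 2;  x_2 = (x_1 − 2)/3 = -3/4
  x_2 = -3/4;  a_2 = 0;  x_3 = (x_2 − 0)/3 = -1/4
  x_3 = -1/4;  a_3 = 2;  x_4 = (x_3 − 2)/3 = -3/4
Digits: (1, 2, 0, 2).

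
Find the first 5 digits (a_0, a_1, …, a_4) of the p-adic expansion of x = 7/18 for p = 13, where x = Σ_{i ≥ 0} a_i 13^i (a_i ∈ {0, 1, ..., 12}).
(a_0, …, a_4) = (4, 12, 7, 3, 12)

v_13(7/18) = 0 (numerator and denominator both coprime to 13), so x ∈ ℤ_13^×. Compute digits iteratively via a_i = x_i mod 13, x_{i+1} = (x_i − a_i)/13, with x_0 = x:
  x_0 = 7/18;  a_0 = 4;  x_1 = (x_0 − 4)/13 = -5/18
  x_1 = -5/18;  a_1 = 12;  x_2 = (x_1 − 12)/13 = -17/18
  x_2 = -17/18;  a_2 = 7;  x_3 = (x_2 − 7)/13 = -11/18
  x_3 = -11/18;  a_3 = 3;  x_4 = (x_3 − 3)/13 = -5/18
  x_4 = -5/18;  a_4 = 12;  x_5 = (x_4 − 12)/13 = -17/18
Digits: (4, 12, 7, 3, 12).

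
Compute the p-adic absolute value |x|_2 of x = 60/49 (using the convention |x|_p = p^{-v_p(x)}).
|60/49|_2 = 1/4

Step 1 — compute v_2(x) by factoring powers of 2 out of the numerator and denominator: v_2(60/49) = 2. Step 2 — apply |x|_p = p^{-v_p(x)} = 2^{-2} = 1/4.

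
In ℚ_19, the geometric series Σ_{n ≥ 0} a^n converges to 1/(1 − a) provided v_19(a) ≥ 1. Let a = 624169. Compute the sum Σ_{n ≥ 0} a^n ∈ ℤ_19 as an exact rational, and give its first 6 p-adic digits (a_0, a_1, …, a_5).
Σ a^n = 1/(1 − a) = -1/624168;  first 6 digits = (1, 0, 0, 15, 4, 0)

v_19(a) = 3 ≥ 1, so the series converges in ℤ_19 to 1/(1 − a) = 1/(1 − 624169) = -1/624168. Expand this rational in ℤ_19: compute digits iteratively via d_i = x_i mod 19, x_{i+1} = (x_i − d_i)/19. The first 6 digits are (1, 0, 0, 15, 4, 0).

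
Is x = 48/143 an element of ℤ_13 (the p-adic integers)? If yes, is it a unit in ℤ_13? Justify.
x ∉ ℤ_13 (v_13(x) = -1 < 0)

ℤ_13 = {x ∈ ℚ_13 : v_13(x) ≥ 0} and ℤ_13^× = {x ∈ ℤ_13 : v_13(x) = 0}. Here v_13(48/143) = v_13(num) − v_13(den) = -1; compare against these criteria.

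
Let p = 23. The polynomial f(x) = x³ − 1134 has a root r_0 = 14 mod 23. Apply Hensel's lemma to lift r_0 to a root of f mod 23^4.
r_3 = 167339 (mod 279841)

Hensel: r_{i+1} = r_i − f(r_i)/f′(r_i) mod 23^{i+2}, where f′(x) = 3x². Iterate:
  r_0 = 14 (mod 23)
  r_1 = 175 (mod 529)
  r_2 = 9168 (mod 12167)
  r_3 = 167339 (mod 279841)
Final: r = 167339 with f(r) ≡ 0 mod 23^4.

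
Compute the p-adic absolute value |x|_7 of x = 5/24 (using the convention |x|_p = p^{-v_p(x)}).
|5/24|_7 = 1

Step 1 — compute v_7(x) by factoring powers of 7 out of the numerator and denominator: v_7(5/24) = 0. Step 2 — apply |x|_p = p^{-v_p(x)} = 7^{0} = 1.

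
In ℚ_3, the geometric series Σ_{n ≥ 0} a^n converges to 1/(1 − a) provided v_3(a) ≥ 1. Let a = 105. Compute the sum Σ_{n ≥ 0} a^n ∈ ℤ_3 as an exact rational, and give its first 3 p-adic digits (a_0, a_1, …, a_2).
Σ a^n = 1/(1 − a) = -1/104;  first 3 digits = (1, 2, 0)

v_3(a) = 1 ≥ 1, so the series converges in ℤ_3 to 1/(1 − a) = 1/(1 − 105) = -1/104. Expand this rational in ℤ_3: compute digits iteratively via d_i = x_i mod 3, x_{i+1} = (x_i − d_i)/3. The first 3 digits are (1, 2, 0).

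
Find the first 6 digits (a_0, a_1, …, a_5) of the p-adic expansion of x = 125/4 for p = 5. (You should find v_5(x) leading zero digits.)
(a_0, …, a_5) = (0, 0, 0, 4, 3, 3)

v_5(125/4) = 3, so a_0 = ... = a_2 = 0. Factor out: x = 5^3 · u with u = 1/4 a unit in ℤ_5. Expand u iteratively via a_{v+i} = u_i mod 5, u_{i+1} = (u_i − a_{v+i})/5:
  u_0 = 1/4;  a_3 = 4;  u_1 = (u_0 − 4)/5 = -3/4
  u_1 = -3/4;  a_4 = 3;  u_2 = (u_1 − 3)/5 = -3/4
  u_2 = -3/4;  a_5 = 3;  u_3 = (u_2 − 3)/5 = -3/4
Digits: (0, 0, 0, 4, 3, 3).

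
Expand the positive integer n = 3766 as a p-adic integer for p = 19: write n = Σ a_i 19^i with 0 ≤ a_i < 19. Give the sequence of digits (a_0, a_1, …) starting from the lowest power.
(a_0, a_1, …) = (4, 8, 10)

Repeated division by 19 gives the digits low-to-high: 3766 = 4 + 8·19^1 + 10·19^2. Digit sequence: (4, 8, 10).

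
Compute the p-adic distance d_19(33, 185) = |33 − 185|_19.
d_19(33, 185) = 1/19

Step 1 — x − y = 33 − 185 = -152. Step 2 — v_19(-152) = 1 (factor: -152 = −(19^1 · 8); the sign does not affect v_p). Step 3 — |x − y|_19 = 19^{-1} = 1/19.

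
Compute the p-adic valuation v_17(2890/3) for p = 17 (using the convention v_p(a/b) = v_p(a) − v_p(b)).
v_17(2890/3) = 2

Factor powers of 17 from the numerator and denominator of the reduced fraction: 2890 = 17^2 · 10 and 3 = 17^0 · 3. Apply v_p(a/b) = v_p(a) − v_p(b): v_17(2890/3) = 2 − 0 = 2.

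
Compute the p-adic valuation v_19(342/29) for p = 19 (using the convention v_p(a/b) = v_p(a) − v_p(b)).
v_19(342/29) = 1

Factor powers of 19 from the numerator and denominator of the reduced fraction: 342 = 19^1 · 18 and 29 = 19^0 · 29. Apply v_p(a/b) = v_p(a) − v_p(b): v_19(342/29) = 1 − 0 = 1.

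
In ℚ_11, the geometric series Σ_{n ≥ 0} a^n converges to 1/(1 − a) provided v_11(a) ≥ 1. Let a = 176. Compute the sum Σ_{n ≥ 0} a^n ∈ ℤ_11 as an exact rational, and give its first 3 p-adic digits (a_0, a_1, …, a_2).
Σ a^n = 1/(1 − a) = -1/175;  first 3 digits = (1, 5, 4)

v_11(a) = 1 ≥ 1, so the series converges in ℤ_11 to 1/(1 − a) = 1/(1 − 176) = -1/175. Expand this rational in ℤ_11: compute digits iteratively via d_i = x_i mod 11, x_{i+1} = (x_i − d_i)/11. The first 3 digits are (1, 5, 4).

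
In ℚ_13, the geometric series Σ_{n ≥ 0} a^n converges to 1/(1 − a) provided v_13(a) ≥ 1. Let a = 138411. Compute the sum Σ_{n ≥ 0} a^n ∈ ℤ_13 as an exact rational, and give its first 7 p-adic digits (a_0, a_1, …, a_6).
Σ a^n = 1/(1 − a) = -1/138410;  first 7 digits = (1, 0, 0, 11, 4, 0, 4)

v_13(a) = 3 ≥ 1, so the series converges in ℤ_13 to 1/(1 − a) = 1/(1 − 138411) = -1/138410. Expand this rational in ℤ_13: compute digits iteratively via d_i = x_i mod 13, x_{i+1} = (x_i − d_i)/13. The first 7 digits are (1, 0, 0, 11, 4, 0, 4).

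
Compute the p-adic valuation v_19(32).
v_19(32) = 0

v_19(n) is the largest exponent k such that 19^k divides n. Factor out: 32 = 19^0 · 32. (Sign doesn't affect v_p.) So v_19(32) = 0.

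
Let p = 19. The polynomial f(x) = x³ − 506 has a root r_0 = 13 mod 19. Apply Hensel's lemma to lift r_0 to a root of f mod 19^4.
r_3 = 84468 (mod 130321)

Hensel: r_{i+1} = r_i − f(r_i)/f′(r_i) mod 19^{i+2}, where f′(x) = 3x². Iterate:
  r_0 = 13 (mod 19)
  r_1 = 355 (mod 361)
  r_2 = 2160 (mod 6859)
  r_3 = 84468 (mod 130321)
Final: r = 84468 with f(r) ≡ 0 mod 19^4.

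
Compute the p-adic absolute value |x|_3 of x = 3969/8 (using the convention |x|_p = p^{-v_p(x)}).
|3969/8|_3 = 1/81

Step 1 — compute v_3(x) by factoring powers of 3 out of the numerator and denominator: v_3(3969/8) = 4. Step 2 — apply |x|_p = p^{-v_p(x)} = 3^{-4} = 1/81.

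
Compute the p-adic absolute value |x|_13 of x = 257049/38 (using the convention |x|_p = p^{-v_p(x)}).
|257049/38|_13 = 1/28561

Step 1 — compute v_13(x) by factoring powers of 13 out of the numerator and denominator: v_13(257049/38) = 4. Step 2 — apply |x|_p = p^{-v_p(x)} = 13^{-4} = 1/28561.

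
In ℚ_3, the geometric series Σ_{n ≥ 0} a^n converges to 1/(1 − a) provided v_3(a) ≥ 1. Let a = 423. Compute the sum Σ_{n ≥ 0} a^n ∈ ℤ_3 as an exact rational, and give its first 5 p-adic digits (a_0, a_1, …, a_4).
Σ a^n = 1/(1 − a) = -1/422;  first 5 digits = (1, 0, 2, 0, 0)

v_3(a) = 2 ≥ 1, so the series converges in ℤ_3 to 1/(1 − a) = 1/(1 − 423) = -1/422. Expand this rational in ℤ_3: compute digits iteratively via d_i = x_i mod 3, x_{i+1} = (x_i − d_i)/3. The first 5 digits are (1, 0, 2, 0, 0).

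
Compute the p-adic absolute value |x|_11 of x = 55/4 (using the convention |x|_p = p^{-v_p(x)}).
|55/4|_11 = 1/11

Step 1 — compute v_11(x) by factoring powers of 11 out of the numerator and denominator: v_11(55/4) = 1. Step 2 — apply |x|_p = p^{-v_p(x)} = 11^{-1} = 1/11.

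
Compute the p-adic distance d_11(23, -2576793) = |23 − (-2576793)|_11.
d_11(23, -2576793) = 1/161051

Step 1 — x − y = 23 − (-2576793) = 2576816. Step 2 — v_11(2576816) = 5 (factor: 2576816 = (11^5 · 16); the sign does not affect v_p). Step 3 — |x − y|_11 = 11^{-5} = 1/161051.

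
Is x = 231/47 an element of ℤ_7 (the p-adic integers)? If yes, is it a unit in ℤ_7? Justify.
x ∈ ℤ_7 but not a unit; v_7(x) = 1 > 0

ℤ_7 = {x ∈ ℚ_7 : v_7(x) ≥ 0} and ℤ_7^× = {x ∈ ℤ_7 : v_7(x) = 0}. Here v_7(231/47) = v_7(num) − v_7(den) = 1; compare against these criteria.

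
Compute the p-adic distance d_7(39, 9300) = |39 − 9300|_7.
d_7(39, 9300) = 1/343

Step 1 — x − y = 39 − 9300 = -9261. Step 2 — v_7(-9261) = 3 (factor: -9261 = −(7^3 · 27); the sign does not affect v_p). Step 3 — |x − y|_7 = 7^{-3} = 1/343.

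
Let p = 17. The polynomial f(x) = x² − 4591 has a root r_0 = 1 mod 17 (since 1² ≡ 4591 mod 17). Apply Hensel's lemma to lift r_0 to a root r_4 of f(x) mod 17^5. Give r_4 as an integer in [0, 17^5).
r_4 = 623646 (mod 1419857)

Hensel's recurrence: r_{i+1} = r_i − f(r_i)·(f′(r_i))^{-1} mod 17^{i+2}, with f′(x) = 2x. Iterate:
  r_0 = 1 (mod 17)
  r_1 = 273 (mod 289)
  r_2 = 4608 (mod 4913)
  r_3 = 38999 (mod 83521)
  r_4 = 623646 (mod 1419857)
Final: r_4 = 623646, and one checks f(r_4) ≡ 0 mod 17^5.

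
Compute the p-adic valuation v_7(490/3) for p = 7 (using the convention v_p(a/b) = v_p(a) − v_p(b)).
v_7(490/3) = 2

Factor powers of 7 from the numerator and denominator of the reduced fraction: 490 = 7^2 · 10 and 3 = 7^0 · 3. Apply v_p(a/b) = v_p(a) − v_p(b): v_7(490/3) = 2 − 0 = 2.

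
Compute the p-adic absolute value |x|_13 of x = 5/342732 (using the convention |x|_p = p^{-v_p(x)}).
|5/342732|_13 = 28561

Step 1 — compute v_13(x) by factoring powers of 13 out of the numerator and denominator: v_13(5/342732) = -4. Step 2 — apply |x|_p = p^{-v_p(x)} = 13^{4} = 28561.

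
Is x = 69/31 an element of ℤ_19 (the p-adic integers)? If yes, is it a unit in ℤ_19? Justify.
x ∈ ℤ_19^× (unit); v_19(x) = 0

ℤ_19 = {x ∈ ℚ_19 : v_19(x) ≥ 0} and ℤ_19^× = {x ∈ ℤ_19 : v_19(x) = 0}. Here v_19(69/31) = v_19(num) − v_19(den) = 0; compare against these criteria.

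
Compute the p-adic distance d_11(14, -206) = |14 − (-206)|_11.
d_11(14, -206) = 1/11

Step 1 — x − y = 14 − (-206) = 220. Step 2 — v_11(220) = 1 (factor: 220 = (11^1 · 20); the sign does not affect v_p). Step 3 — |x − y|_11 = 11^{-1} = 1/11.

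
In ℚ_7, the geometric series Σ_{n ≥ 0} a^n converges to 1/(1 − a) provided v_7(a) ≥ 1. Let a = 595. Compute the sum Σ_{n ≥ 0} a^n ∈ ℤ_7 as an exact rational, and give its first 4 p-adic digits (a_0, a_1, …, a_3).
Σ a^n = 1/(1 − a) = -1/594;  first 4 digits = (1, 1, 6, 5)

v_7(a) = 1 ≥ 1, so the series converges in ℤ_7 to 1/(1 − a) = 1/(1 − 595) = -1/594. Expand this rational in ℤ_7: compute digits iteratively via d_i = x_i mod 7, x_{i+1} = (x_i − d_i)/7. The first 4 digits are (1, 1, 6, 5).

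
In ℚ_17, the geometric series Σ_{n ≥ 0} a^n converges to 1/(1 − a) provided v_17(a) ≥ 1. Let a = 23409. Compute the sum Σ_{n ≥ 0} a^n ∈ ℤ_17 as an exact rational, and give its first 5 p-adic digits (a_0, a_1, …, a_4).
Σ a^n = 1/(1 − a) = -1/23408;  first 5 digits = (1, 0, 13, 4, 16)

v_17(a) = 2 ≥ 1, so the series converges in ℤ_17 to 1/(1 − a) = 1/(1 − 23409) = -1/23408. Expand this rational in ℤ_17: compute digits iteratively via d_i = x_i mod 17, x_{i+1} = (x_i − d_i)/17. The first 5 digits are (1, 0, 13, 4, 16).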